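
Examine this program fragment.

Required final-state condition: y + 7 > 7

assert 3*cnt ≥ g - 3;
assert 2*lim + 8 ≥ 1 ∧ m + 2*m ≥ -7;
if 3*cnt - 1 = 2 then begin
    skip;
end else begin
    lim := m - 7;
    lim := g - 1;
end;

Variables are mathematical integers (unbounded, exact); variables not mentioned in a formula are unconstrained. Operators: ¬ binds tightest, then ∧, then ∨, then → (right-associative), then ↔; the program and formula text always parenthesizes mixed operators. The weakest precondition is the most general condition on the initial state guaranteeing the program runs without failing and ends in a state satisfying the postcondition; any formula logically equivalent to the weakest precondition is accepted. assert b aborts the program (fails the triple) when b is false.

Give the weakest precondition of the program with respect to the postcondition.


Working backward. After the program, the postcondition y + 7 > 7 must hold; in canonical form it is y > 0.
Then branch requires y > 0; else branch requires y > 0.
Before the if: (3*cnt = 3 → y > 0) ∧ ((¬(3*cnt = 3)) → y > 0)
Before assert 2*lim + 8 ≥ 1 ∧ m + 2*m ≥ -7: 2*lim ≥ -7 ∧ 3*m ≥ -7 ∧ (3*cnt = 3 → y > 0) ∧ ((¬(3*cnt = 3)) → y > 0)
Before assert 3*cnt ≥ g - 3: 3*cnt ≥ g - 3 ∧ 2*lim ≥ -7 ∧ 3*m ≥ -7 ∧ (3*cnt = 3 → y > 0) ∧ ((¬(3*cnt = 3)) → y > 0)
Answer: WP = 3*cnt ≥ g - 3 ∧ 2*lim ≥ -7 ∧ 3*m ≥ -7 ∧ (3*cnt = 3 → y > 0) ∧ ((¬(3*cnt = 3)) → y > 0)


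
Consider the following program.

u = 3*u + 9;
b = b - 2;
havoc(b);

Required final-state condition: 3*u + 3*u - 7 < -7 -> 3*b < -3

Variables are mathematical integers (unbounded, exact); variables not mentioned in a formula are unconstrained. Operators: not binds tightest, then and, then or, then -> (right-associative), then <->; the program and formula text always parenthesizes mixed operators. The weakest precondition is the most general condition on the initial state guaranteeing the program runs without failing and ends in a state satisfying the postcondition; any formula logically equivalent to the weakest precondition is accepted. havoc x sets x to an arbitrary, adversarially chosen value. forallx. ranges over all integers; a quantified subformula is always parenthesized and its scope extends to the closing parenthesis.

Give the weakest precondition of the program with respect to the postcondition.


Working backward. After the program, the postcondition 3*u + 3*u - 7 < -7 -> 3*b < -3 must hold; in canonical form it is 6*u < 0 -> 3*b < -3.
Before havoc b: forall b_1. (6*u < 0 -> 3*b_1 < -3)
Before b := b - 2: forall b_1. (6*u < 0 -> 3*b_1 < -3)
Before u := 3*u + 9: forall b_1. (18*u < -54 -> 3*b_1 < -3)
Answer: WP = forall b_1. (18*u < -54 -> 3*b_1 < -3)


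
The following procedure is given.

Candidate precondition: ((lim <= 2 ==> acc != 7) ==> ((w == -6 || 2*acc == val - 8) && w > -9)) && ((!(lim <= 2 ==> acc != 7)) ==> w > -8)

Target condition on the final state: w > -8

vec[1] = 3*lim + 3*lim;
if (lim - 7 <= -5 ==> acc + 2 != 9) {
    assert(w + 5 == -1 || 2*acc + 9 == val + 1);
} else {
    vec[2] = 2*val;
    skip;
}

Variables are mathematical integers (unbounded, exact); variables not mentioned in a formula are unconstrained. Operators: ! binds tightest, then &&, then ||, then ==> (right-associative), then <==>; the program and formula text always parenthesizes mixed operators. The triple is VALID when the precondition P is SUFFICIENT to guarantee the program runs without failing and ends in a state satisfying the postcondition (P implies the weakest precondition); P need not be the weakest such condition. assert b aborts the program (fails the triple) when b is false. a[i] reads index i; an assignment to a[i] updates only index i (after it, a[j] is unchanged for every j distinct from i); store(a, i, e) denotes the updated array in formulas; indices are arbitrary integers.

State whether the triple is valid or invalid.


Working backward. After the program, w > -8 must hold.
Then branch requires (w == -6 || 2*acc == val - 8) && w > -8; else branch requires w > -8.
Before the if: ((lim <= 2 ==> acc != 7) ==> ((w == -6 || 2*acc == val - 8) && w > -8)) && ((!(lim <= 2 ==> acc != 7)) ==> w > -8)
Before vec[1] := 3*lim + 3*lim: ((lim <= 2 ==> acc != 7) ==> ((w == -6 || 2*acc == val - 8) && w > -8)) && ((!(lim <= 2 ==> acc != 7)) ==> w > -8)
The weakest precondition is ((lim <= 2 ==> acc != 7) ==> ((w == -6 || 2*acc == val - 8) && w > -8)) && ((!(lim <= 2 ==> acc != 7)) ==> w > -8).
Check whether ((lim <= 2 ==> acc != 7) ==> ((w == -6 || 2*acc == val - 8) && w > -9)) && ((!(lim <= 2 ==> acc != 7)) ==> w > -8) implies it.
Countermodel: at the initial state acc = 7, lim = 3, val = 22, w = -8, the precondition holds but the weakest precondition fails.
Answer: invalid


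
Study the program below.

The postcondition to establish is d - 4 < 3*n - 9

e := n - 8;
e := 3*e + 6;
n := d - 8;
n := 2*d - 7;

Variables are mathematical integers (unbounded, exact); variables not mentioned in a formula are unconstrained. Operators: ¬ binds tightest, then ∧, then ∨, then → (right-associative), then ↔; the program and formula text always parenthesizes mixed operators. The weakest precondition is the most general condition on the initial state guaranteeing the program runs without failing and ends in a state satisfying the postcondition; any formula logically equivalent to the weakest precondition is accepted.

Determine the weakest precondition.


Working backward. After the program, the postcondition d - 4 < 3*n - 9 must hold; in canonical form it is d < 3*n - 5.
Before n := 2*d - 7: 5*d > 26
Before n := d - 8: 5*d > 26
Before e := 3*e + 6: 5*d > 26
Before e := n - 8: 5*d > 26
Answer: WP = 5*d > 26


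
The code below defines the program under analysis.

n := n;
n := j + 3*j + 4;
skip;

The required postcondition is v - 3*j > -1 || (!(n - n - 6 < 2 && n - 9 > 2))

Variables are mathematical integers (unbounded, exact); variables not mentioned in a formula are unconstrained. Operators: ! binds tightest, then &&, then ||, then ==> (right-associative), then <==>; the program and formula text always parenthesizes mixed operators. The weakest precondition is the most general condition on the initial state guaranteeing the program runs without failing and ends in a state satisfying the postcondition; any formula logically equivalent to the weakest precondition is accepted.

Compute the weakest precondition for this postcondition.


Working backward. After the program, the postcondition v - 3*j > -1 || (!(n - n - 6 < 2 && n - 9 > 2)) must hold; in canonical form it is v > 3*j - 1 || (!(n > 11)).
Before skip: v > 3*j - 1 || (!(n > 11))
Before n := j + 3*j + 4: v > 3*j - 1 || (!(4*j > 7))
Before n := n: v > 3*j - 1 || (!(4*j > 7))
Answer: WP = v > 3*j - 1 || (!(4*j > 7))


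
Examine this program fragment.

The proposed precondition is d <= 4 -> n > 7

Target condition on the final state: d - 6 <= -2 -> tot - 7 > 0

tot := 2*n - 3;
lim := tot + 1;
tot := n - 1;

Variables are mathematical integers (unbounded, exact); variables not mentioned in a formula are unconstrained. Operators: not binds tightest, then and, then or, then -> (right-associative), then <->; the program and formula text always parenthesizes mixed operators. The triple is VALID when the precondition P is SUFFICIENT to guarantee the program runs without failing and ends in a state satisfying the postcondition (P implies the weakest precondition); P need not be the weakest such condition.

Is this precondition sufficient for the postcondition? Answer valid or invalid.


Working backward. After the program, the postcondition d - 6 <= -2 -> tot - 7 > 0 must hold; in canonical form it is d <= 4 -> tot > 7.
Before tot := n - 1: d <= 4 -> n > 8
Before lim := tot + 1: d <= 4 -> n > 8
Before tot := 2*n - 3: d <= 4 -> n > 8
The weakest precondition is d <= 4 -> n > 8.
Check whether d <= 4 -> n > 7 implies it.
Countermodel: at the initial state d = 4, n = 8, the precondition holds but the weakest precondition fails.
Answer: invalid


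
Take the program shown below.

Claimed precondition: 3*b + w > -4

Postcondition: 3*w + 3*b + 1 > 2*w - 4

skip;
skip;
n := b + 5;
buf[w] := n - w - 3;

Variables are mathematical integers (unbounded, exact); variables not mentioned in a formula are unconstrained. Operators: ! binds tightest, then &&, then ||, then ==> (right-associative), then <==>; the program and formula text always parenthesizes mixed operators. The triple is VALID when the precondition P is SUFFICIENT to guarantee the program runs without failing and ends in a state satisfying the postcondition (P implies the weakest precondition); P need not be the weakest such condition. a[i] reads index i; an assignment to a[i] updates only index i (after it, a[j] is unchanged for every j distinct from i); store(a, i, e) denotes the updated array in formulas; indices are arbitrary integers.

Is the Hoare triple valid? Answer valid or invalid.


Working backward. After the program, the postcondition 3*w + 3*b + 1 > 2*w - 4 must hold; in canonical form it is 3*b + w > -5.
Before buf[w] := n - w - 3: 3*b + w > -5
Before n := b + 5: 3*b + w > -5
Before skip: 3*b + w > -5
Before skip: 3*b + w > -5
The weakest precondition is 3*b + w > -5.
Check whether 3*b + w > -4 implies it.
Every state satisfying the precondition satisfies the weakest precondition: the implication holds.
Answer: valid


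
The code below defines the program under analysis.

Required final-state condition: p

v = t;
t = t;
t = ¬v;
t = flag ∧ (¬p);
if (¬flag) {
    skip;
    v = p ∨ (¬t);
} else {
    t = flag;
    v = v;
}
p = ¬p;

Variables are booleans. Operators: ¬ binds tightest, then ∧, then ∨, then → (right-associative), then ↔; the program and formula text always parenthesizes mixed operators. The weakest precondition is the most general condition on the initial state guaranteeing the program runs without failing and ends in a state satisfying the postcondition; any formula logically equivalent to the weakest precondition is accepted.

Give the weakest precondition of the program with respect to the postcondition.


Working backward. After the program, p must hold.
Before p := ¬p: ¬p
Then branch requires ¬p; else branch requires ¬p.
Before the if: ((¬flag) → (¬p)) ∧ (flag → (¬p))
Before t := flag ∧ (¬p): ((¬flag) → (¬p)) ∧ (flag → (¬p))
Before t := ¬v: ((¬flag) → (¬p)) ∧ (flag → (¬p))
Before t := t: ((¬flag) → (¬p)) ∧ (flag → (¬p))
Before v := t: ((¬flag) → (¬p)) ∧ (flag → (¬p))
Answer: WP = ((¬flag) → (¬p)) ∧ (flag → (¬p))


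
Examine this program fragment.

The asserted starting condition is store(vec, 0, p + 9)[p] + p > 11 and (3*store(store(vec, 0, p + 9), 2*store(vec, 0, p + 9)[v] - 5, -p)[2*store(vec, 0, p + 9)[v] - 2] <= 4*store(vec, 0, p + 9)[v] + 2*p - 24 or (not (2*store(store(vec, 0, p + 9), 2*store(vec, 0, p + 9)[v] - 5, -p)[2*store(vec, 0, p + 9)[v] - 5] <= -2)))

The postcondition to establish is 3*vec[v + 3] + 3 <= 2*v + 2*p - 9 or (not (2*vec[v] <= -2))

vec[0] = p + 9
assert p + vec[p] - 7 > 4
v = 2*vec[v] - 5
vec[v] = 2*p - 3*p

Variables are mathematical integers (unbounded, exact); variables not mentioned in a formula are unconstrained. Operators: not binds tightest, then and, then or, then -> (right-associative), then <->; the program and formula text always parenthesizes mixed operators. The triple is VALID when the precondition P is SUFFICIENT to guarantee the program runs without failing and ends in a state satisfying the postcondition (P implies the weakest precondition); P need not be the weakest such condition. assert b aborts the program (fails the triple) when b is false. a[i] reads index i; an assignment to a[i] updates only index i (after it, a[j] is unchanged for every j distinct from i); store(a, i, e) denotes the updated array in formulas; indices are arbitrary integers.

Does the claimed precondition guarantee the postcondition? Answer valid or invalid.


Working backward. After the program, the postcondition 3*vec[v + 3] + 3 <= 2*v + 2*p - 9 or (not (2*vec[v] <= -2)) must hold; in canonical form it is 3*vec[v + 3] <= 2*p + 2*v - 12 or (not (2*vec[v] <= -2)).
Before vec[v] := 2*p - 3*p: 3*store(vec, v, -p)[v + 3] <= 2*p + 2*v - 12 or (not (2*store(vec, v, -p)[v] <= -2))
Before v := 2*vec[v] - 5: 3*store(vec, 2*vec[v] - 5, -p)[2*vec[v] - 2] <= 4*vec[v] + 2*p - 22 or (not (2*store(vec, 2*vec[v] - 5, -p)[2*vec[v] - 5] <= -2))
Before assert p + vec[p] - 7 > 4: vec[p] + p > 11 and (3*store(vec, 2*vec[v] - 5, -p)[2*vec[v] - 2] <= 4*vec[v] + 2*p - 22 or (not (2*store(vec, 2*vec[v] - 5, -p)[2*vec[v] - 5] <= -2)))
Before vec[0] := p + 9: store(vec, 0, p + 9)[p] + p > 11 and (3*store(store(vec, 0, p + 9), 2*store(vec, 0, p + 9)[v] - 5, -p)[2*store(vec, 0, p + 9)[v] - 2] <= 4*store(vec, 0, p + 9)[v] + 2*p - 22 or (not (2*store(store(vec, 0, p + 9), 2*store(vec, 0, p + 9)[v] - 5, -p)[2*store(vec, 0, p + 9)[v] - 5] <= -2)))
The weakest precondition is store(vec, 0, p + 9)[p] + p > 11 and (3*store(store(vec, 0, p + 9), 2*store(vec, 0, p + 9)[v] - 5, -p)[2*store(vec, 0, p + 9)[v] - 2] <= 4*store(vec, 0, p + 9)[v] + 2*p - 22 or (not (2*store(store(vec, 0, p + 9), 2*store(vec, 0, p + 9)[v] - 5, -p)[2*store(vec, 0, p + 9)[v] - 5] <= -2))).
Check whether store(vec, 0, p + 9)[p] + p > 11 and (3*store(store(vec, 0, p + 9), 2*store(vec, 0, p + 9)[v] - 5, -p)[2*store(vec, 0, p + 9)[v] - 2] <= 4*store(vec, 0, p + 9)[v] + 2*p - 24 or (not (2*store(store(vec, 0, p + 9), 2*store(vec, 0, p + 9)[v] - 5, -p)[2*store(vec, 0, p + 9)[v] - 5] <= -2))) implies it.
Every state satisfying the precondition satisfies the weakest precondition: the implication holds.
Answer: valid


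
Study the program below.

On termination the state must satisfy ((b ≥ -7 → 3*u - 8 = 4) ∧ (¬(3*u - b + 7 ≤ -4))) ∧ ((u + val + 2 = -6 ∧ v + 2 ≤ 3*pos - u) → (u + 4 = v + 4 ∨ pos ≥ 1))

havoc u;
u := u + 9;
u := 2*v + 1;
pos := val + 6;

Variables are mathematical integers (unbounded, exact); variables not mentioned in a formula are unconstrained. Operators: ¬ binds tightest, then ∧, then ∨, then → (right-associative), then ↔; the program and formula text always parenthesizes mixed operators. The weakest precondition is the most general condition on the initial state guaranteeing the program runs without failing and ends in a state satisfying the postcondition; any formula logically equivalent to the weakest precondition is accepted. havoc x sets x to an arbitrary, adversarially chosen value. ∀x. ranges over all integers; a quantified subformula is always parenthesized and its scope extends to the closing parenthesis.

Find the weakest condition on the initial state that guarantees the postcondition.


Working backward. After the program, the postcondition ((b ≥ -7 → 3*u - 8 = 4) ∧ (¬(3*u - b + 7 ≤ -4))) ∧ ((u + val + 2 = -6 ∧ v + 2 ≤ 3*pos - u) → (u + 4 = v + 4 ∨ pos ≥ 1)) must hold; in canonical form it is (b ≥ -7 → 3*u = 12) ∧ (¬(3*u ≤ b - 11)) ∧ ((u + val = -8 ∧ u + v ≤ 3*pos - 2) → (u = v ∨ pos ≥ 1)).
Before pos := val + 6: (b ≥ -7 → 3*u = 12) ∧ (¬(3*u ≤ b - 11)) ∧ ((u + val = -8 ∧ u + v ≤ 3*val + 16) → (u = v ∨ val ≥ -5))
Before u := 2*v + 1: (b ≥ -7 → 6*v = 9) ∧ (¬(6*v ≤ b - 14)) ∧ ((2*v + val = -9 ∧ 3*v ≤ 3*val + 15) → (v = -1 ∨ val ≥ -5))
Before u := u + 9: (b ≥ -7 → 6*v = 9) ∧ (¬(6*v ≤ b - 14)) ∧ ((2*v + val = -9 ∧ 3*v ≤ 3*val + 15) → (v = -1 ∨ val ≥ -5))
Before havoc u: (b ≥ -7 → 6*v = 9) ∧ (¬(6*v ≤ b - 14)) ∧ ((2*v + val = -9 ∧ 3*v ≤ 3*val + 15) → (v = -1 ∨ val ≥ -5))
Answer: WP = (b ≥ -7 → 6*v = 9) ∧ (¬(6*v ≤ b - 14)) ∧ ((2*v + val = -9 ∧ 3*v ≤ 3*val + 15) → (v = -1 ∨ val ≥ -5))


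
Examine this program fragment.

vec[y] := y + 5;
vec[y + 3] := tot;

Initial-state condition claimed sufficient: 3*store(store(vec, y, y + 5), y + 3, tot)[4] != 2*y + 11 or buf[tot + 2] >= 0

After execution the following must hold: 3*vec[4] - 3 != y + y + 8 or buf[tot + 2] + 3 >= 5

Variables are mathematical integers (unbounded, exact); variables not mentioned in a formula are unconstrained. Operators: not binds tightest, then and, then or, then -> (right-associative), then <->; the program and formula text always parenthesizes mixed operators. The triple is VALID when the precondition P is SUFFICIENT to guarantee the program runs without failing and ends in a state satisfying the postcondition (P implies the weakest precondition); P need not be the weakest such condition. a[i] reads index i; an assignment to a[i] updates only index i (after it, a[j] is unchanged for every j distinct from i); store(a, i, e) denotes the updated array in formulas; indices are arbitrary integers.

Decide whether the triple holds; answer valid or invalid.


Working backward. After the program, the postcondition 3*vec[4] - 3 != y + y + 8 or buf[tot + 2] + 3 >= 5 must hold; in canonical form it is 3*vec[4] != 2*y + 11 or buf[tot + 2] >= 2.
Before vec[y + 3] := tot: 3*store(vec, y + 3, tot)[4] != 2*y + 11 or buf[tot + 2] >= 2
Before vec[y] := y + 5: 3*store(store(vec, y, y + 5), y + 3, tot)[4] != 2*y + 11 or buf[tot + 2] >= 2
The weakest precondition is 3*store(store(vec, y, y + 5), y + 3, tot)[4] != 2*y + 11 or buf[tot + 2] >= 2.
Check whether 3*store(store(vec, y, y + 5), y + 3, tot)[4] != 2*y + 11 or buf[tot + 2] >= 0 implies it.
Countermodel: at the initial state buf = {[-46564] = 0, [-46561] = 0, [4] = 0, [8] = 0, elsewhere 0}, tot = 6, vec = {[-46564] = 2, [-46561] = 2, [4] = -31039, [8] = 2, elsewhere 2}, y = -46564, the precondition holds but the weakest precondition fails.
Answer: invalid


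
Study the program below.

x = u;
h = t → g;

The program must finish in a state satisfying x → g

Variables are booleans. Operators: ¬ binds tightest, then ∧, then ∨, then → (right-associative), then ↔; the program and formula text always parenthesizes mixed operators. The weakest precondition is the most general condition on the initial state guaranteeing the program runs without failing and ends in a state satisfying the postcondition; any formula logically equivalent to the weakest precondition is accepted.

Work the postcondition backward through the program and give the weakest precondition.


Working backward. After the program, x → g must hold.
Before h := t → g: x → g
Before x := u: u → g
Answer: WP = u → g


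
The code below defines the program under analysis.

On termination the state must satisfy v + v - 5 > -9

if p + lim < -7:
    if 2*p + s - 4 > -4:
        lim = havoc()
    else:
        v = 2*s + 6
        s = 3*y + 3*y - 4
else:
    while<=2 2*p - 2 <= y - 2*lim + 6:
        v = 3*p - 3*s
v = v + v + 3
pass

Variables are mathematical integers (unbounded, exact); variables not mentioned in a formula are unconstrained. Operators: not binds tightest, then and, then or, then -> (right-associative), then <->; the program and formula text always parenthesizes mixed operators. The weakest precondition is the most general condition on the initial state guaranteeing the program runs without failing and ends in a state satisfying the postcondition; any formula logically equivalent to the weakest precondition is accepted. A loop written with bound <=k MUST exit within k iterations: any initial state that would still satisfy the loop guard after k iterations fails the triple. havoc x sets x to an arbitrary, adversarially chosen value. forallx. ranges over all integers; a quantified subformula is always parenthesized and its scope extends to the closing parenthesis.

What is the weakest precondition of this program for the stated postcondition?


Working backward. After the program, the postcondition v + v - 5 > -9 must hold; in canonical form it is 2*v > -4.
Before skip: 2*v > -4
Before v := v + v + 3: 4*v > -10
Then branch requires (2*p + s > 0 -> 4*v > -10) and ((not (2*p + s > 0)) -> 8*s > -34); else branch requires (2*lim + 2*p <= y + 8 -> ((2*lim + 2*p <= y + 8 -> ((not (2*lim + 2*p <= y + 8)) and 12*p > 12*s - 10)) and ((not (2*lim + 2*p <= y + 8)) -> 12*p > 12*s - 10))) and ((not (2*lim + 2*p <= y + 8)) -> 4*v > -10).
Before the if: (lim + p < -7 -> ((2*p + s > 0 -> 4*v > -10) and ((not (2*p + s > 0)) -> 8*s > -34))) and ((not (lim + p < -7)) -> ((2*lim + 2*p <= y + 8 -> ((2*lim + 2*p <= y + 8 -> ((not (2*lim + 2*p <= y + 8)) and 12*p > 12*s - 10)) and ((not (2*lim + 2*p <= y + 8)) -> 12*p > 12*s - 10))) and ((not (2*lim + 2*p <= y + 8)) -> 4*v > -10)))
Answer: WP = (lim + p < -7 -> ((2*p + s > 0 -> 4*v > -10) and ((not (2*p + s > 0)) -> 8*s > -34))) and ((not (lim + p < -7)) -> ((2*lim + 2*p <= y + 8 -> ((2*lim + 2*p <= y + 8 -> ((not (2*lim + 2*p <= y + 8)) and 12*p > 12*s - 10)) and ((not (2*lim + 2*p <= y + 8)) -> 12*p > 12*s - 10))) and ((not (2*lim + 2*p <= y + 8)) -> 4*v > -10)))


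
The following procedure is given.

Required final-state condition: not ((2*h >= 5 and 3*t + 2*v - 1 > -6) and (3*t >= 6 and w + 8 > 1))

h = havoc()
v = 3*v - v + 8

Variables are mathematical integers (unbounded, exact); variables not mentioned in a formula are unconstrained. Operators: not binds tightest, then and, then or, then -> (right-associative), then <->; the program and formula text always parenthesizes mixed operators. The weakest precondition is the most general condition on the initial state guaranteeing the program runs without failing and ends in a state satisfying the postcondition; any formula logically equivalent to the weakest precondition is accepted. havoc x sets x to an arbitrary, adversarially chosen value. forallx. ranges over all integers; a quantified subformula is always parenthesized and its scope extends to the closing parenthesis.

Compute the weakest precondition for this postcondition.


Working backward. After the program, the postcondition not ((2*h >= 5 and 3*t + 2*v - 1 > -6) and (3*t >= 6 and w + 8 > 1)) must hold; in canonical form it is not (2*h >= 5 and 3*t + 2*v > -5 and 3*t >= 6 and w > -7).
Before v := 3*v - v + 8: not (2*h >= 5 and 3*t + 4*v > -21 and 3*t >= 6 and w > -7)
Before havoc h: forall h_1. (not (2*h_1 >= 5 and 3*t + 4*v > -21 and 3*t >= 6 and w > -7))
Answer: WP = forall h_1. (not (2*h_1 >= 5 and 3*t + 4*v > -21 and 3*t >= 6 and w > -7))


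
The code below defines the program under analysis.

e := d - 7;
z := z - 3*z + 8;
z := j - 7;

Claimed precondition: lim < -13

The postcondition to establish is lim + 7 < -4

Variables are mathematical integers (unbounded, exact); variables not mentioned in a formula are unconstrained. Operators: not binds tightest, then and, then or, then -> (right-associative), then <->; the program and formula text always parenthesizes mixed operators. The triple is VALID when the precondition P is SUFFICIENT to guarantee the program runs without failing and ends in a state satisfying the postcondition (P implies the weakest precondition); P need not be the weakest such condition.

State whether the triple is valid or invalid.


Working backward. After the program, the postcondition lim + 7 < -4 must hold; in canonical form it is lim < -11.
Before z := j - 7: lim < -11
Before z := z - 3*z + 8: lim < -11
Before e := d - 7: lim < -11
The weakest precondition is lim < -11.
Check whether lim < -13 implies it.
Every state satisfying the precondition satisfies the weakest precondition: the implication holds.
Answer: valid


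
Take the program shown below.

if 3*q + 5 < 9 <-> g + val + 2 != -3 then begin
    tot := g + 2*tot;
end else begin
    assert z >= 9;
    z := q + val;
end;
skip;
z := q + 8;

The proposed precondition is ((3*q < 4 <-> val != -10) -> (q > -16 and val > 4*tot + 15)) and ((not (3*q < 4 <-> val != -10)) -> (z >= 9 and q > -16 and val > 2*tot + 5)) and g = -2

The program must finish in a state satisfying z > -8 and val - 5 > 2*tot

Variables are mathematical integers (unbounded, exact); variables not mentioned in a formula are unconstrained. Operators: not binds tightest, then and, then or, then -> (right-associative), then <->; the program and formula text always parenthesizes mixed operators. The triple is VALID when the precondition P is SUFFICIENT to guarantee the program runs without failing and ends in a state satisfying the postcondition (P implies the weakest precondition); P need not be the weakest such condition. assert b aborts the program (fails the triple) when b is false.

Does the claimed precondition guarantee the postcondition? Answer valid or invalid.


Working backward. After the program, the postcondition z > -8 and val - 5 > 2*tot must hold; in canonical form it is z > -8 and val > 2*tot + 5.
Before z := q + 8: q > -16 and val > 2*tot + 5
Before skip: q > -16 and val > 2*tot + 5
Then branch requires q > -16 and val > 2*g + 4*tot + 5; else branch requires z >= 9 and q > -16 and val > 2*tot + 5.
Before the if: ((3*q < 4 <-> g + val != -5) -> (q > -16 and val > 2*g + 4*tot + 5)) and ((not (3*q < 4 <-> g + val != -5)) -> (z >= 9 and q > -16 and val > 2*tot + 5))
The weakest precondition is ((3*q < 4 <-> g + val != -5) -> (q > -16 and val > 2*g + 4*tot + 5)) and ((not (3*q < 4 <-> g + val != -5)) -> (z >= 9 and q > -16 and val > 2*tot + 5)).
Check whether ((3*q < 4 <-> val != -10) -> (q > -16 and val > 4*tot + 15)) and ((not (3*q < 4 <-> val != -10)) -> (z >= 9 and q > -16 and val > 2*tot + 5)) and g = -2 implies it.
Countermodel: at the initial state g = -2, q = 2, tot = -8, val = -10, z = 8, the precondition holds but the weakest precondition fails.
Answer: invalid


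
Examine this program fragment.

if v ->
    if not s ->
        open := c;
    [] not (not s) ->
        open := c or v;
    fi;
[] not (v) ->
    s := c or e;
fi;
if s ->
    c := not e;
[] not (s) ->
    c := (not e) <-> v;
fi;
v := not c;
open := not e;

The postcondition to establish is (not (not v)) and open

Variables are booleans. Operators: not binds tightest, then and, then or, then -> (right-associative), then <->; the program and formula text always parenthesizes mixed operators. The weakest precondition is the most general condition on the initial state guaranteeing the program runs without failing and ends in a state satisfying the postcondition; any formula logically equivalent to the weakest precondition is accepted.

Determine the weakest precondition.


Working backward. After the program, the postcondition (not (not v)) and open must hold; in canonical form it is v and open.
Before open := not e: v and (not e)
Before v := not c: (not c) and (not e)
Then branch requires false; else branch requires (not ((not e) <-> v)) and (not e).
Before the if: (not s) and ((not s) -> ((not ((not e) <-> v)) and (not e)))
Then branch requires ((not s) -> ((not s) and ((not s) -> ((not ((not e) <-> v)) and (not e))))) and (s -> ((not s) and ((not s) -> ((not ((not e) <-> v)) and (not e))))); else branch requires (not (c or e)) and ((not (c or e)) -> ((not ((not e) <-> v)) and (not e))).
Before the if: (v -> (((not s) -> ((not s) and ((not s) -> ((not ((not e) <-> v)) and (not e))))) and (s -> ((not s) and ((not s) -> ((not ((not e) <-> v)) and (not e))))))) and ((not v) -> ((not (c or e)) and ((not (c or e)) -> ((not ((not e) <-> v)) and (not e)))))
Answer: WP = (v -> (((not s) -> ((not s) and ((not s) -> ((not ((not e) <-> v)) and (not e))))) and (s -> ((not s) and ((not s) -> ((not ((not e) <-> v)) and (not e))))))) and ((not v) -> ((not (c or e)) and ((not (c or e)) -> ((not ((not e) <-> v)) and (not e)))))


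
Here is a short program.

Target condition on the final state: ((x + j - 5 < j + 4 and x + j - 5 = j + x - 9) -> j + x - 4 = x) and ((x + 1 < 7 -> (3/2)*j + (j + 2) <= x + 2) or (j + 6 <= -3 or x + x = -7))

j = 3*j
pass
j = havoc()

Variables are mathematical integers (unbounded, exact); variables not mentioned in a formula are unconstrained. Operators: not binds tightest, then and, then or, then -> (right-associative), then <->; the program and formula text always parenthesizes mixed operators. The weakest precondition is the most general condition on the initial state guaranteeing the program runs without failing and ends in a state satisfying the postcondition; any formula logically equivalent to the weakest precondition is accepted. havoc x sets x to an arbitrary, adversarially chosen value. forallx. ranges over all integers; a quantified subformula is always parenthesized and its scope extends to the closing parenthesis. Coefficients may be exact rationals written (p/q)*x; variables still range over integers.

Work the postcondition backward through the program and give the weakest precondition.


Working backward. After the program, the postcondition ((x + j - 5 < j + 4 and x + j - 5 = j + x - 9) -> j + x - 4 = x) and ((x + 1 < 7 -> (3/2)*j + (j + 2) <= x + 2) or (j + 6 <= -3 or x + x = -7)) must hold; in canonical form it is (x < 6 -> (5/2)*j <= x) or j <= -9 or 2*x = -7.
Before havoc j: forall j_1. ((x < 6 -> (5/2)*j_1 <= x) or j_1 <= -9 or 2*x = -7)
Before skip: forall j_1. ((x < 6 -> (5/2)*j_1 <= x) or j_1 <= -9 or 2*x = -7)
Before j := 3*j: forall j_1. ((x < 6 -> (5/2)*j_1 <= x) or j_1 <= -9 or 2*x = -7)
Answer: WP = forall j_1. ((x < 6 -> (5/2)*j_1 <= x) or j_1 <= -9 or 2*x = -7)


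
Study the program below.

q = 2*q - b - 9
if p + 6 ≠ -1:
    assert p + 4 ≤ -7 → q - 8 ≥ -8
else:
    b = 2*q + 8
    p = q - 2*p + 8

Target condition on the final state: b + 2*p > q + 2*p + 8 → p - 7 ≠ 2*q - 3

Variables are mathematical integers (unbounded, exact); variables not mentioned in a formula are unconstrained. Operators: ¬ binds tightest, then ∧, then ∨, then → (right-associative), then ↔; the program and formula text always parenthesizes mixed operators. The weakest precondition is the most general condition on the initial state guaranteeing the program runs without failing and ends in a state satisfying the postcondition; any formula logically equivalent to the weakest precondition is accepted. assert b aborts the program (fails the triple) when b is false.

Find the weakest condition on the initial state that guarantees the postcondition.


Working backward. After the program, the postcondition b + 2*p > q + 2*p + 8 → p - 7 ≠ 2*q - 3 must hold; in canonical form it is b > q + 8 → p ≠ 2*q + 4.
Then branch requires (p ≤ -11 → q ≥ 0) ∧ (b > q + 8 → p ≠ 2*q + 4); else branch requires q > 0 → 2*p + q ≠ 4.
Before the if: (p ≠ -7 → ((p ≤ -11 → q ≥ 0) ∧ (b > q + 8 → p ≠ 2*q + 4))) ∧ ((¬(p ≠ -7)) → (q > 0 → 2*p + q ≠ 4))
Before q := 2*q - b - 9: (p ≠ -7 → ((p ≤ -11 → 2*q ≥ b + 9) ∧ (2*b > 2*q - 1 → 2*b + p ≠ 4*q - 14))) ∧ ((¬(p ≠ -7)) → (2*q > b + 9 → 2*p + 2*q ≠ b + 13))
Answer: WP = (p ≠ -7 → ((p ≤ -11 → 2*q ≥ b + 9) ∧ (2*b > 2*q - 1 → 2*b + p ≠ 4*q - 14))) ∧ ((¬(p ≠ -7)) → (2*q > b + 9 → 2*p + 2*q ≠ b + 13))


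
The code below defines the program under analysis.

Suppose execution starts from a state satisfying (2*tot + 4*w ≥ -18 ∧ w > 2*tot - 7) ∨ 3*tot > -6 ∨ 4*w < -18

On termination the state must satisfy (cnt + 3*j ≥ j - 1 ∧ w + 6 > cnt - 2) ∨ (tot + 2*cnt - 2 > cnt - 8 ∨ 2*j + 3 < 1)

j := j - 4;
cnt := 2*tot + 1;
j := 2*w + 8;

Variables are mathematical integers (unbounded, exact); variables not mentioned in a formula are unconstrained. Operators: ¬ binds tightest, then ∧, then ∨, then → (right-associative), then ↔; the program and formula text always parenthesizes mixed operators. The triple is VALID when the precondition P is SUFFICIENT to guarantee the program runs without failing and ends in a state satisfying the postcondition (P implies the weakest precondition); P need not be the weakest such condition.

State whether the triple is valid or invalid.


Working backward. After the program, the postcondition (cnt + 3*j ≥ j - 1 ∧ w + 6 > cnt - 2) ∨ (tot + 2*cnt - 2 > cnt - 8 ∨ 2*j + 3 < 1) must hold; in canonical form it is (cnt + 2*j ≥ -1 ∧ w > cnt - 8) ∨ cnt + tot > -6 ∨ 2*j < -2.
Before j := 2*w + 8: (cnt + 4*w ≥ -17 ∧ w > cnt - 8) ∨ cnt + tot > -6 ∨ 4*w < -18
Before cnt := 2*tot + 1: (2*tot + 4*w ≥ -18 ∧ w > 2*tot - 7) ∨ 3*tot > -7 ∨ 4*w < -18
Before j := j - 4: (2*tot + 4*w ≥ -18 ∧ w > 2*tot - 7) ∨ 3*tot > -7 ∨ 4*w < -18
The weakest precondition is (2*tot + 4*w ≥ -18 ∧ w > 2*tot - 7) ∨ 3*tot > -7 ∨ 4*w < -18.
Check whether (2*tot + 4*w ≥ -18 ∧ w > 2*tot - 7) ∨ 3*tot > -6 ∨ 4*w < -18 implies it.
Every state satisfying the precondition satisfies the weakest precondition: the implication holds.
Answer: valid


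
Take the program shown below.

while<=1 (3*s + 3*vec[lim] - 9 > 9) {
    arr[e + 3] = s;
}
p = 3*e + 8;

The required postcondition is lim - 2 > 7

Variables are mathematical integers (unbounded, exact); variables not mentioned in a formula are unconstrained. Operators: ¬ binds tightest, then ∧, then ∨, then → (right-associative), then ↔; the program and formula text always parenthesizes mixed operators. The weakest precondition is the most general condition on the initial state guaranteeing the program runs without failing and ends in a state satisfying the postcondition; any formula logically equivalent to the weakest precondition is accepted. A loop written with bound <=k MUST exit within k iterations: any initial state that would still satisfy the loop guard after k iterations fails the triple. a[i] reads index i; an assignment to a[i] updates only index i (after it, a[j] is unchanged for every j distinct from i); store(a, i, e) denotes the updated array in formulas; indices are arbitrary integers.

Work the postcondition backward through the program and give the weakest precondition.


Working backward. After the program, the postcondition lim - 2 > 7 must hold; in canonical form it is lim > 9.
Before p := 3*e + 8: lim > 9
Before the loop (bound <=1), unroll the exhaustion recursion (WP_0 = exit-now case; WP_j = one more guarded iteration, up to j = 1):
  WP_0: (¬(3*vec[lim] + 3*s > 18)) ∧ lim > 9
  WP_1: (3*vec[lim] + 3*s > 18 → ((¬(3*vec[lim] + 3*s > 18)) ∧ lim > 9)) ∧ ((¬(3*vec[lim] + 3*s > 18)) → lim > 9)
So before the loop: (3*vec[lim] + 3*s > 18 → ((¬(3*vec[lim] + 3*s > 18)) ∧ lim > 9)) ∧ ((¬(3*vec[lim] + 3*s > 18)) → lim > 9)
Answer: WP = (3*vec[lim] + 3*s > 18 → ((¬(3*vec[lim] + 3*s > 18)) ∧ lim > 9)) ∧ ((¬(3*vec[lim] + 3*s > 18)) → lim > 9)


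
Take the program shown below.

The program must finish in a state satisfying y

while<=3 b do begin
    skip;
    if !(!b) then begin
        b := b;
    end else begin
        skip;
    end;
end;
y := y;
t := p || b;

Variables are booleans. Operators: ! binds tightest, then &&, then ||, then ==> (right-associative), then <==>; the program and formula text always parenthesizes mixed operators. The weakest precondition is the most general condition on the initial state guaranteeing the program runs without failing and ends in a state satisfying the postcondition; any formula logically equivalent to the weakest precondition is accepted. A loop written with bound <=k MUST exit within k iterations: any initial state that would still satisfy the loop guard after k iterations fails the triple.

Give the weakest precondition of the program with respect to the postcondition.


Working backward. After the program, y must hold.
Before t := p || b: y
Before y := y: y
Before the loop (bound <=3), unroll the exhaustion recursion (WP_0 = exit-now case; WP_j = one more guarded iteration, up to j = 3):
  WP_0: (!b) && y
  WP_1: (b ==> ((b ==> ((!b) && y)) && ((!b) ==> ((!b) && y)))) && ((!b) ==> y)
  WP_2: (b ==> ((b ==> ((b ==> ((b ==> ((!b) && y)) && ((!b) ==> ((!b) && y)))) && ((!b) ==> y))) && ((!b) ==> ((b ==> ((b ==> ((!b) && y)) && ((!b) ==> ((!b) && y)))) && ((!b) ==> y))))) && ((!b) ==> y)
  WP_3: (b ==> ((b ==> ((b ==> ((b ==> ((b ==> ((b ==> ((!b) && y)) && ((!b) ==> ((!b) && y)))) && ((!b) ==> y))) && ((!b) ==> ((b ==> ((b ==> ((!b) && y)) && ((!b) ==> ((!b) && y)))) && ((!b) ==> y))))) && ((!b) ==> y))) && ((!b) ==> ((b ==> ((b ==> ((b ==> ((b ==> ((!b) && y)) && ((!b) ==> ((!b) && y)))) && ((!b) ==> y))) && ((!b) ==> ((b ==> ((b ==> ((!b) && y)) && ((!b) ==> ((!b) && y)))) && ((!b) ==> y))))) && ((!b) ==> y))))) && ((!b) ==> y)
So before the loop: (b ==> ((b ==> ((b ==> ((b ==> ((b ==> ((b ==> ((!b) && y)) && ((!b) ==> ((!b) && y)))) && ((!b) ==> y))) && ((!b) ==> ((b ==> ((b ==> ((!b) && y)) && ((!b) ==> ((!b) && y)))) && ((!b) ==> y))))) && ((!b) ==> y))) && ((!b) ==> ((b ==> ((b ==> ((b ==> ((b ==> ((!b) && y)) && ((!b) ==> ((!b) && y)))) && ((!b) ==> y))) && ((!b) ==> ((b ==> ((b ==> ((!b) && y)) && ((!b) ==> ((!b) && y)))) && ((!b) ==> y))))) && ((!b) ==> y))))) && ((!b) ==> y)
Answer: WP = (b ==> ((b ==> ((b ==> ((b ==> ((b ==> ((b ==> ((!b) && y)) && ((!b) ==> ((!b) && y)))) && ((!b) ==> y))) && ((!b) ==> ((b ==> ((b ==> ((!b) && y)) && ((!b) ==> ((!b) && y)))) && ((!b) ==> y))))) && ((!b) ==> y))) && ((!b) ==> ((b ==> ((b ==> ((b ==> ((b ==> ((!b) && y)) && ((!b) ==> ((!b) && y)))) && ((!b) ==> y))) && ((!b) ==> ((b ==> ((b ==> ((!b) && y)) && ((!b) ==> ((!b) && y)))) && ((!b) ==> y))))) && ((!b) ==> y))))) && ((!b) ==> y)


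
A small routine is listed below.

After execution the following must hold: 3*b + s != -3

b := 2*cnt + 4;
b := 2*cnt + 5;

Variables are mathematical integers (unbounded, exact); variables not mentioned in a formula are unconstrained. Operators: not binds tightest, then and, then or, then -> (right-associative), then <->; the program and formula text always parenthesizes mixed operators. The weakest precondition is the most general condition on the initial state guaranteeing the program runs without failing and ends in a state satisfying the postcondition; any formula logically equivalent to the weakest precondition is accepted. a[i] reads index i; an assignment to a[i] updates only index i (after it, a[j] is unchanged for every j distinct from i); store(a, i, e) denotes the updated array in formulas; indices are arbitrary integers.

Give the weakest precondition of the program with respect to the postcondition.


Working backward. After the program, 3*b + s != -3 must hold.
Before b := 2*cnt + 5: 6*cnt + s != -18
Before b := 2*cnt + 4: 6*cnt + s != -18
Answer: WP = 6*cnt + s != -18


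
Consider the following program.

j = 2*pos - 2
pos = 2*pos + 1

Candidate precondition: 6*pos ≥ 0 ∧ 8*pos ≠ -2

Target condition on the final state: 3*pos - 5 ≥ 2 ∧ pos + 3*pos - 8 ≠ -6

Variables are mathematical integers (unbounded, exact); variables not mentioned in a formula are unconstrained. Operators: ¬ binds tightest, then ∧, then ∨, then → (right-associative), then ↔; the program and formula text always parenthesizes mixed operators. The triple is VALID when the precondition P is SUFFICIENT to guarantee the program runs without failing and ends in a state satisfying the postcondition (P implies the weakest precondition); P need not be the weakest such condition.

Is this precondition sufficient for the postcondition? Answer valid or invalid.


Working backward. After the program, the postcondition 3*pos - 5 ≥ 2 ∧ pos + 3*pos - 8 ≠ -6 must hold; in canonical form it is 3*pos ≥ 7 ∧ 4*pos ≠ 2.
Before pos := 2*pos + 1: 6*pos ≥ 4 ∧ 8*pos ≠ -2
Before j := 2*pos - 2: 6*pos ≥ 4 ∧ 8*pos ≠ -2
The weakest precondition is 6*pos ≥ 4 ∧ 8*pos ≠ -2.
Check whether 6*pos ≥ 0 ∧ 8*pos ≠ -2 implies it.
Countermodel: at the initial state pos = 0, the precondition holds but the weakest precondition fails.
Answer: invalid


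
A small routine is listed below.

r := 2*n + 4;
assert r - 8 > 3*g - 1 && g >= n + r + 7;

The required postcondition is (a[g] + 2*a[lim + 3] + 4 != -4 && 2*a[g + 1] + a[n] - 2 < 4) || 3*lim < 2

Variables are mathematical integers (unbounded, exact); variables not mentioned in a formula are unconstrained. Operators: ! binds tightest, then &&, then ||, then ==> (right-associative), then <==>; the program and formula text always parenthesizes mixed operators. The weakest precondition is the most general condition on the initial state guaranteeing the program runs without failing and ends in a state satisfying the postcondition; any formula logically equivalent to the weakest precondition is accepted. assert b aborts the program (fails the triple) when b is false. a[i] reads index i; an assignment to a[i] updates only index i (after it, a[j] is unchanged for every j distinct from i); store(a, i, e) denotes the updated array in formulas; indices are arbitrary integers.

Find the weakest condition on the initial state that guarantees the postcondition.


Working backward. After the program, the postcondition (a[g] + 2*a[lim + 3] + 4 != -4 && 2*a[g + 1] + a[n] - 2 < 4) || 3*lim < 2 must hold; in canonical form it is (2*a[lim + 3] + a[g] != -8 && 2*a[g + 1] + a[n] < 6) || 3*lim < 2.
Before assert r - 8 > 3*g - 1 && g >= n + r + 7: r > 3*g + 7 && g >= n + r + 7 && ((2*a[lim + 3] + a[g] != -8 && 2*a[g + 1] + a[n] < 6) || 3*lim < 2)
Before r := 2*n + 4: 2*n > 3*g + 3 && g >= 3*n + 11 && ((2*a[lim + 3] + a[g] != -8 && 2*a[g + 1] + a[n] < 6) || 3*lim < 2)
Answer: WP = 2*n > 3*g + 3 && g >= 3*n + 11 && ((2*a[lim + 3] + a[g] != -8 && 2*a[g + 1] + a[n] < 6) || 3*lim < 2)
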